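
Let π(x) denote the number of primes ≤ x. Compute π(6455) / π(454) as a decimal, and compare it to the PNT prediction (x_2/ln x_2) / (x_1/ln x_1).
π(6455)/π(454) = 838/87 ≈ 9.6322;  PNT prediction ≈ 9.9158.

π(454) = 87 and π(6455) = 838, so π(6455)/π(454) ≈ 9.6322. The PNT-predicted ratio is (6455/ln(6455)) / (454/ln(454)) ≈ 9.9158. The two agree to within a few percent, as expected.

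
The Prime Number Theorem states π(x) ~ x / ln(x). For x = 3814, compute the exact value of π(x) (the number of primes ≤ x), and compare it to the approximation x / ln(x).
π(3814) = 529;  x/ln(x) ≈ 462.50;  relative error ≈ 12.57%.

Directly count primes up to 3814: π(3814) = 529. The PNT approximation gives 3814/ln(3814) ≈ 3814/8.24643 ≈ 462.50. Relative error (π(x) − x/ln(x)) / π(x) ≈ 12.57%; the approximation is known to undercount slightly (Li(x) is a better estimate).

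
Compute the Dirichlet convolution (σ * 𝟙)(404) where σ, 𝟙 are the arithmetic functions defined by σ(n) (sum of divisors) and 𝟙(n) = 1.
(σ * 𝟙)(404) = 1133

Divisors of 404: [1, 2, 4, 101, 202, 404]. For each d | 404:
  d = 1: σ(1) · 𝟙(404/1) = 1 · 1 = 1
  d = 2: σ(2) · 𝟙(404/2) = 3 · 1 = 3
  d = 4: σ(4) · 𝟙(404/4) = 7 · 1 = 7
  d = 101: σ(101) · 𝟙(404/101) = 102 · 1 = 102
  d = 202: σ(202) · 𝟙(404/202) = 306 · 1 = 306
  d = 404: σ(404) · 𝟙(404/404) = 714 · 1 = 714
Summing: (σ * 𝟙)(404) = 1 + 3 + 7 + 102 + 306 + 714 = 1133.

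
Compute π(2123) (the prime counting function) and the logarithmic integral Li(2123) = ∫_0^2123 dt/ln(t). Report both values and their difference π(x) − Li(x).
π(2123) = 319;  Li(2123) ≈ 330.93;  π(x) − Li(x) ≈ -11.93.

Direct count of primes ≤ 2123 gives π(2123) = 319. Numerical evaluation of the logarithmic integral gives Li(2123) ≈ 330.93. The difference π(x) − Li(x) ≈ -11.93 is typically negative for small/moderate x (Li(x) overestimates), though Littlewood's theorem shows this sign changes infinitely often.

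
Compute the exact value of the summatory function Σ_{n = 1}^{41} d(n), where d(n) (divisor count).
Σ_{n ≤ 41} d(n) = 160

Compute d(n) for each 1 ≤ n ≤ 41: d(1) = 1, d(2) = 2, d(3) = 2, d(4) = 3, d(5) = 2, d(6) = 4, d(7) = 2, d(8) = 4, d(9) = 3, d(10) = 4, d(11) = 2, d(12) = 6, d(13) = 2, d(14) = 4, d(15) = 4, d(16) = 5, d(17) = 2, d(18) = 6, d(19) = 2, d(20) = 6, d(21) = 4, d(22) = 4, d(23) = 2, d(24) = 8, d(25) = 3, d(26) = 4, d(27) = 4, d(28) = 6, d(29) = 2, d(30) = 8, d(31) = 2, d(32) = 6, d(33) = 4, d(34) = 4, d(35) = 4, d(36) = 9, d(37) = 2, d(38) = 4, d(39) = 4, d(40) = 8, d(41) = 2. Summing all 41 values: 160. (Dirichlet's divisor formula: Σ_{n ≤ x} d(n) = x ln(x) + (2γ − 1) x + O(√x). For x = 41, the asymptotic estimate is ≈ 158.59.)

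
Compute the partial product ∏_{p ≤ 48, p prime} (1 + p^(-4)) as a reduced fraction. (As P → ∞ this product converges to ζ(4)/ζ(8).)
∏ = 47811026860845170938198805915402199301066734558460286583378224128/44354583229145063659978971326989541656878007876738536067589135625

The primes p ≤ 48 are [2, 3, 5, 7, 11, 13, 17, 19, 23, 29, 31, 37, 41, 43, 47]. For each, (1 + 1/p^4) = (p^4 + 1)/p^4. Multiplying these fractions over p ∈ [2, 3, 5, 7, 11, 13, 17, 19, 23, 29, 31, 37, 41, 43, 47] gives 47811026860845170938198805915402199301066734558460286583378224128/44354583229145063659978971326989541656878007876738536067589135625. (In the limit P → ∞ this tends to ζ(4)/ζ(8).)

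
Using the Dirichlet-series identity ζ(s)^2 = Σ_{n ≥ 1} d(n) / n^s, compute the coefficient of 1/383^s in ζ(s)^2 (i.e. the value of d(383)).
d(383) = 2

ζ(s)^2 = (Σ 1/m^s)(Σ 1/k^s). The coefficient of 1/n^s in the product is the number of ordered pairs (m, k) with mk = n, which equals d(n). For n = 383, divisors are [1, 383], so d(383) = 2.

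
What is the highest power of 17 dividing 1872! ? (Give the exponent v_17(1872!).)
v_17(1872!) = 116

Legendre's formula: v_p(n!) = Σ_{k ≥ 1} ⌊n / p^k⌋. For p = 17, n = 1872, the terms are:
  ⌊1872/17^1⌋ = ⌊1872/17⌋ = 110
  ⌊1872/17^2⌋ = ⌊1872/289⌋ = 6
(the next term ⌊1872/17^3⌋ = 0, terminating the sum). Summing: v_17(1872!) = 110 + 6 = 116.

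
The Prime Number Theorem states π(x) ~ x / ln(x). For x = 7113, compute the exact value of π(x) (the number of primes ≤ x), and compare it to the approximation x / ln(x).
π(7113) = 911;  x/ln(x) ≈ 801.95;  relative error ≈ 11.97%.

Directly count primes up to 7113: π(7113) = 911. The PNT approximation gives 7113/ln(7113) ≈ 7113/8.86968 ≈ 801.95. Relative error (π(x) − x/ln(x)) / π(x) ≈ 11.97%; the approximation is known to undercount slightly (Li(x) is a better estimate).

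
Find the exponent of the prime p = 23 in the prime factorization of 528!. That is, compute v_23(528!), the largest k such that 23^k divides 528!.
v_23(528!) = 22

Legendre's formula: v_p(n!) = Σ_{k ≥ 1} ⌊n / p^k⌋. For p = 23, n = 528, the terms are:
  ⌊528/23^1⌋ = ⌊528/23⌋ = 22
(the next term ⌊528/23^2⌋ = 0, terminating the sum). Summing: v_23(528!) = 22 = 22.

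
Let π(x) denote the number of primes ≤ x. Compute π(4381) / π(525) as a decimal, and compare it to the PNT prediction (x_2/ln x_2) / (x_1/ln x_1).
π(4381)/π(525) = 597/99 ≈ 6.0303;  PNT prediction ≈ 6.2333.

π(525) = 99 and π(4381) = 597, so π(4381)/π(525) ≈ 6.0303. The PNT-predicted ratio is (4381/ln(4381)) / (525/ln(525)) ≈ 6.2333. The two agree to within a few percent, as expected.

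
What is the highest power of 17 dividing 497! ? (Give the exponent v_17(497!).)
v_17(497!) = 30

Legendre's formula: v_p(n!) = Σ_{k ≥ 1} ⌊n / p^k⌋. For p = 17, n = 497, the terms are:
  ⌊497/17^1⌋ = ⌊497/17⌋ = 29
  ⌊497/17^2⌋ = ⌊497/289⌋ = 1
(the next term ⌊497/17^3⌋ = 0, terminating the sum). Summing: v_17(497!) = 29 + 1 = 30.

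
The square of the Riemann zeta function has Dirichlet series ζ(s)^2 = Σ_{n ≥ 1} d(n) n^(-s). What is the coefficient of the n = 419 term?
d(419) = 2

ζ(s)^2 = (Σ 1/m^s)(Σ 1/k^s). The coefficient of 1/n^s in the product is the number of ordered pairs (m, k) with mk = n, which equals d(n). For n = 419, divisors are [1, 419], so d(419) = 2.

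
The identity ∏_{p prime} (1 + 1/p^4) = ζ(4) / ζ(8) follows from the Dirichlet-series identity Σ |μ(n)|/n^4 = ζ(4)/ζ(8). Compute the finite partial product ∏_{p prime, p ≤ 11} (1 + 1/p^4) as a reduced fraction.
∏ = 1918185173881/1779622700625

The primes p ≤ 11 are [2, 3, 5, 7, 11]. For each, (1 + 1/p^4) = (p^4 + 1)/p^4. Multiplying these fractions over p ∈ [2, 3, 5, 7, 11] gives 1918185173881/1779622700625. (In the limit P → ∞ this tends to ζ(4)/ζ(8).)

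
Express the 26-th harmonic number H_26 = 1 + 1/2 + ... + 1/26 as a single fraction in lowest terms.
H_26 = 34395742267/8923714800

Direct summation: H_26 = 1 + 1/2 + ... + 1/26. The least common denominator is lcm(1, ..., 26) = 26771144400; over this denominator the numerator is 26771144400 + 13385572200 + 8923714800 + 6692786100 + 5354228880 + 4461857400 + 3824449200 + 3346393050 + 2974571600 + 2677114440 + 2433740400 + 2230928700 + 2059318800 + 1912224600 + 1784742960 + 1673196525 + 1574773200 + 1487285800 + 1409007600 + 1338557220 + 1274816400 + 1216870200 + 1163962800 + 1115464350 + 1070845776 + 1029659400 = 103187226801, so H_26 = 103187226801/26771144400; reducing by gcd(103187226801, 26771144400) = 3 gives 34395742267/8923714800 ≈ 3.85442. (The PNT-adjacent estimate ln(26) + γ ≈ 3.83531 matches within O(1/n).)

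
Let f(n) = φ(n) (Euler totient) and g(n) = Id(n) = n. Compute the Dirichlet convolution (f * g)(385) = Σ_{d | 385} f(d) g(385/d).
(φ * Id)(385) = 2457

Divisors of 385: [1, 5, 7, 11, 35, 55, 77, 385]. For each d | 385:
  d = 1: φ(1) · Id(385/1) = 1 · 385 = 385
  d = 5: φ(5) · Id(385/5) = 4 · 77 = 308
  d = 7: φ(7) · Id(385/7) = 6 · 55 = 330
  d = 11: φ(11) · Id(385/11) = 10 · 35 = 350
  d = 35: φ(35) · Id(385/35) = 24 · 11 = 264
  d = 55: φ(55) · Id(385/55) = 40 · 7 = 280
  d = 77: φ(77) · Id(385/77) = 60 · 5 = 300
  d = 385: φ(385) · Id(385/385) = 240 · 1 = 240
Summing: (φ * Id)(385) = 385 + 308 + 330 + 350 + 264 + 280 + 300 + 240 = 2457.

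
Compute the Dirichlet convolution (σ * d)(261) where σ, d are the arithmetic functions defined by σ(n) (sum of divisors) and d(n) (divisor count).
(σ * d)(261) = 768

Divisors of 261: [1, 3, 9, 29, 87, 261]. For each d | 261:
  d = 1: σ(1) · d(261/1) = 1 · 6 = 6
  d = 3: σ(3) · d(261/3) = 4 · 4 = 16
  d = 9: σ(9) · d(261/9) = 13 · 2 = 26
  d = 29: σ(29) · d(261/29) = 30 · 3 = 90
  d = 87: σ(87) · d(261/87) = 120 · 2 = 240
  d = 261: σ(261) · d(261/261) = 390 · 1 = 390
Summing: (σ * d)(261) = 6 + 16 + 26 + 90 + 240 + 390 = 768.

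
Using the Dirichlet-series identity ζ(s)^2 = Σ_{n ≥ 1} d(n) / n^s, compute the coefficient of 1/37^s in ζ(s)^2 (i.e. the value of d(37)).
d(37) = 2

ζ(s)^2 = (Σ 1/m^s)(Σ 1/k^s). The coefficient of 1/n^s in the product is the number of ordered pairs (m, k) with mk = n, which equals d(n). For n = 37, divisors are [1, 37], so d(37) = 2.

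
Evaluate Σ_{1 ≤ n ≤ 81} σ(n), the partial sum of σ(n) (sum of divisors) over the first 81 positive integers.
Σ_{n ≤ 81} σ(n) = 5435

Compute σ(n) for each 1 ≤ n ≤ 81: σ(1) = 1, σ(2) = 3, σ(3) = 4, σ(4) = 7, σ(5) = 6, σ(6) = 12, σ(7) = 8, σ(8) = 15, σ(9) = 13, σ(10) = 18, σ(11) = 12, σ(12) = 28, σ(13) = 14, σ(14) = 24, σ(15) = 24, σ(16) = 31, σ(17) = 18, σ(18) = 39, σ(19) = 20, σ(20) = 42, σ(21) = 32, σ(22) = 36, σ(23) = 24, σ(24) = 60, σ(25) = 31, σ(26) = 42, σ(27) = 40, σ(28) = 56, σ(29) = 30, σ(30) = 72, σ(31) = 32, σ(32) = 63, σ(33) = 48, σ(34) = 54, σ(35) = 48, σ(36) = 91, σ(37) = 38, σ(38) = 60, σ(39) = 56, σ(40) = 90, σ(41) = 42, σ(42) = 96, σ(43) = 44, σ(44) = 84, σ(45) = 78, σ(46) = 72, σ(47) = 48, σ(48) = 124, σ(49) = 57, σ(50) = 93, σ(51) = 72, σ(52) = 98, σ(53) = 54, σ(54) = 120, σ(55) = 72, σ(56) = 120, σ(57) = 80, σ(58) = 90, σ(59) = 60, σ(60) = 168, σ(61) = 62, σ(62) = 96, σ(63) = 104, σ(64) = 127, σ(65) = 84, σ(66) = 144, σ(67) = 68, σ(68) = 126, σ(69) = 96, σ(70) = 144, σ(71) = 72, σ(72) = 195, σ(73) = 74, σ(74) = 114, σ(75) = 124, σ(76) = 140, σ(77) = 96, σ(78) = 168, σ(79) = 80, σ(80) = 186, σ(81) = 121. Summing all 81 values: 5435. (Average order: Σ_{n ≤ x} σ(n) ~ (π²/12) x². For x = 81, (π²/12)·81² ≈ 5396.21.)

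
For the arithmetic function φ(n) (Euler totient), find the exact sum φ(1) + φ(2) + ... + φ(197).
Σ_{n ≤ 197} φ(n) = 11894

Compute φ(n) for each 1 ≤ n ≤ 197: φ(1) = 1, φ(2) = 1, φ(3) = 2, φ(4) = 2, φ(5) = 4, φ(6) = 2, φ(7) = 6, φ(8) = 4, φ(9) = 6, φ(10) = 4, φ(11) = 10, φ(12) = 4, φ(13) = 12, φ(14) = 6, φ(15) = 8, φ(16) = 8, φ(17) = 16, φ(18) = 6, φ(19) = 18, φ(20) = 8, φ(21) = 12, φ(22) = 10, φ(23) = 22, φ(24) = 8, φ(25) = 20, φ(26) = 12, φ(27) = 18, φ(28) = 12, φ(29) = 28, φ(30) = 8, φ(31) = 30, φ(32) = 16, φ(33) = 20, φ(34) = 16, φ(35) = 24, φ(36) = 12, φ(37) = 36, φ(38) = 18, φ(39) = 24, φ(40) = 16, φ(41) = 40, φ(42) = 12, φ(43) = 42, φ(44) = 20, φ(45) = 24, φ(46) = 22, φ(47) = 46, φ(48) = 16, φ(49) = 42, φ(50) = 20, φ(51) = 32, φ(52) = 24, φ(53) = 52, φ(54) = 18, φ(55) = 40, φ(56) = 24, φ(57) = 36, φ(58) = 28, φ(59) = 58, φ(60) = 16, φ(61) = 60, φ(62) = 30, φ(63) = 36, φ(64) = 32, φ(65) = 48, φ(66) = 20, φ(67) = 66, φ(68) = 32, φ(69) = 44, φ(70) = 24, φ(71) = 70, φ(72) = 24, φ(73) = 72, φ(74) = 36, φ(75) = 40, φ(76) = 36, φ(77) = 60, φ(78) = 24, φ(79) = 78, φ(80) = 32, φ(81) = 54, φ(82) = 40, φ(83) = 82, φ(84) = 24, φ(85) = 64, φ(86) = 42, φ(87) = 56, φ(88) = 40, φ(89) = 88, φ(90) = 24, φ(91) = 72, φ(92) = 44, φ(93) = 60, φ(94) = 46, φ(95) = 72, φ(96) = 32, φ(97) = 96, φ(98) = 42, φ(99) = 60, φ(100) = 40, φ(101) = 100, φ(102) = 32, φ(103) = 102, φ(104) = 48, φ(105) = 48, φ(106) = 52, φ(107) = 106, φ(108) = 36, φ(109) = 108, φ(110) = 40, φ(111) = 72, φ(112) = 48, φ(113) = 112, φ(114) = 36, φ(115) = 88, φ(116) = 56, φ(117) = 72, φ(118) = 58, φ(119) = 96, φ(120) = 32, φ(121) = 110, φ(122) = 60, φ(123) = 80, φ(124) = 60, φ(125) = 100, φ(126) = 36, φ(127) = 126, φ(128) = 64, φ(129) = 84, φ(130) = 48, φ(131) = 130, φ(132) = 40, φ(133) = 108, φ(134) = 66, φ(135) = 72, φ(136) = 64, φ(137) = 136, φ(138) = 44, φ(139) = 138, φ(140) = 48, φ(141) = 92, φ(142) = 70, φ(143) = 120, φ(144) = 48, φ(145) = 112, φ(146) = 72, φ(147) = 84, φ(148) = 72, φ(149) = 148, φ(150) = 40, φ(151) = 150, φ(152) = 72, φ(153) = 96, φ(154) = 60, φ(155) = 120, φ(156) = 48, φ(157) = 156, φ(158) = 78, φ(159) = 104, φ(160) = 64, φ(161) = 132, φ(162) = 54, φ(163) = 162, φ(164) = 80, φ(165) = 80, φ(166) = 82, φ(167) = 166, φ(168) = 48, φ(169) = 156, φ(170) = 64, φ(171) = 108, φ(172) = 84, φ(173) = 172, φ(174) = 56, φ(175) = 120, φ(176) = 80, φ(177) = 116, φ(178) = 88, φ(179) = 178, φ(180) = 48, φ(181) = 180, φ(182) = 72, φ(183) = 120, φ(184) = 88, φ(185) = 144, φ(186) = 60, φ(187) = 160, φ(188) = 92, φ(189) = 108, φ(190) = 72, φ(191) = 190, φ(192) = 64, φ(193) = 192, φ(194) = 96, φ(195) = 96, φ(196) = 84, φ(197) = 196. Summing all 197 values: 11894. (Average order: Σ_{n ≤ x} φ(n) ~ (3/π²) x². For x = 197, (3/π²)·197² ≈ 11796.52.)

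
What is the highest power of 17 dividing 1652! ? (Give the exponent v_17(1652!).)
v_17(1652!) = 102

Legendre's formula: v_p(n!) = Σ_{k ≥ 1} ⌊n / p^k⌋. For p = 17, n = 1652, the terms are:
  ⌊1652/17^1⌋ = ⌊1652/17⌋ = 97
  ⌊1652/17^2⌋ = ⌊1652/289⌋ = 5
(the next term ⌊1652/17^3⌋ = 0, terminating the sum). Summing: v_17(1652!) = 97 + 5 = 102.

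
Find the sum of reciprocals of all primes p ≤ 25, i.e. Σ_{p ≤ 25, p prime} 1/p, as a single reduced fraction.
Σ 1/p = 334406399/223092870

π(25) = 9, so the primes ≤ 25 are [2, 3, 5, 7, 11, 13, 17, 19, 23]. Summing 1/p over these primes: 334406399/223092870 ≈ 1.4990. Mertens estimate ln ln(25) + 0.2615 ≈ 1.4305.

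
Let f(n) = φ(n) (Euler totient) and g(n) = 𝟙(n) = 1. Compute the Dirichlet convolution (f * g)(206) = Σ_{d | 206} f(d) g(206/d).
(φ * 𝟙)(206) = 206

Divisors of 206: [1, 2, 103, 206]. For each d | 206:
  d = 1: φ(1) · 𝟙(206/1) = 1 · 1 = 1
  d = 2: φ(2) · 𝟙(206/2) = 1 · 1 = 1
  d = 103: φ(103) · 𝟙(206/103) = 102 · 1 = 102
  d = 206: φ(206) · 𝟙(206/206) = 102 · 1 = 102
Summing: (φ * 𝟙)(206) = 1 + 1 + 102 + 102 = 206.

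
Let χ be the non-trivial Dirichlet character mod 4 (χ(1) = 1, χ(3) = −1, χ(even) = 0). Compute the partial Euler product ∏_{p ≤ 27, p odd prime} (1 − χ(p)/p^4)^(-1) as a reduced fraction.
∏ = 2907090265708363109850475/2939590979896221115088896

The odd primes p ≤ 27 are [3, 5, 7, 11, 13, 17, 19, 23]. For each, χ(p) = 1 if p ≡ 1 mod 4, χ(p) = −1 if p ≡ 3 mod 4. Taking (1 − χ(p)/p^4)^(-1) = p^4/(p^4 − χ(p)): (1 − (-1)/3^4)^(-1) · (1 − (1)/5^4)^(-1) · (1 − (-1)/7^4)^(-1) · (1 − (-1)/11^4)^(-1) · (1 − (1)/13^4)^(-1) · (1 − (1)/17^4)^(-1) · (1 − (-1)/19^4)^(-1) · (1 − (-1)/23^4)^(-1) = 2907090265708363109850475/2939590979896221115088896.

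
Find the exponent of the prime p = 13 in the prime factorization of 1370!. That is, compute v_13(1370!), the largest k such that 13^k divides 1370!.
v_13(1370!) = 113

Legendre's formula: v_p(n!) = Σ_{k ≥ 1} ⌊n / p^k⌋. For p = 13, n = 1370, the terms are:
  ⌊1370/13^1⌋ = ⌊1370/13⌋ = 105
  ⌊1370/13^2⌋ = ⌊1370/169⌋ = 8
(the next term ⌊1370/13^3⌋ = 0, terminating the sum). Summing: v_13(1370!) = 105 + 8 = 113.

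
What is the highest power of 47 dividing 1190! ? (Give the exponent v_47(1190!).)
v_47(1190!) = 25

Legendre's formula: v_p(n!) = Σ_{k ≥ 1} ⌊n / p^k⌋. For p = 47, n = 1190, the terms are:
  ⌊1190/47^1⌋ = ⌊1190/47⌋ = 25
(the next term ⌊1190/47^2⌋ = 0, terminating the sum). Summing: v_47(1190!) = 25 = 25.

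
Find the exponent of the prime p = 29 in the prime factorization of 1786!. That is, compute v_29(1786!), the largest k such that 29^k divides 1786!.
v_29(1786!) = 63

Legendre's formula: v_p(n!) = Σ_{k ≥ 1} ⌊n / p^k⌋. For p = 29, n = 1786, the terms are:
  ⌊1786/29^1⌋ = ⌊1786/29⌋ = 61
  ⌊1786/29^2⌋ = ⌊1786/841⌋ = 2
(the next term ⌊1786/29^3⌋ = 0, terminating the sum). Summing: v_29(1786!) = 61 + 2 = 63.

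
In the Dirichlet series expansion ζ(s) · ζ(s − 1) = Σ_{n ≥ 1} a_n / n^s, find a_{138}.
σ(138) = 288

In the product (Σ m^0/m^s)(Σ k / k^s) = Σ (Σ_{d | n} d) / n^s, the coefficient of 1/n^s is σ(n) = Σ_{d | n} d. For n = 138, divisors are [1, 2, 3, 6, 23, 46, 69, 138]; summing: σ(138) = 288.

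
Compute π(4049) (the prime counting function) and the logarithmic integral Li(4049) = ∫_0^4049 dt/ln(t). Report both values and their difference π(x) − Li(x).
π(4049) = 558;  Li(4049) ≈ 571.27;  π(x) − Li(x) ≈ -13.27.

Direct count of primes ≤ 4049 gives π(4049) = 558. Numerical evaluation of the logarithmic integral gives Li(4049) ≈ 571.27. The difference π(x) − Li(x) ≈ -13.27 is typically negative for small/moderate x (Li(x) overestimates), though Littlewood's theorem shows this sign changes infinitely often.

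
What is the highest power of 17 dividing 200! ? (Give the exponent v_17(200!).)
v_17(200!) = 11

Legendre's formula: v_p(n!) = Σ_{k ≥ 1} ⌊n / p^k⌋. For p = 17, n = 200, the terms are:
  ⌊200/17^1⌋ = ⌊200/17⌋ = 11
(the next term ⌊200/17^2⌋ = 0, terminating the sum). Summing: v_17(200!) = 11 = 11.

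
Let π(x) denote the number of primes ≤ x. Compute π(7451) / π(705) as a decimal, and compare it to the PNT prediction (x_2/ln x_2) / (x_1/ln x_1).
π(7451)/π(705) = 943/126 ≈ 7.4841;  PNT prediction ≈ 7.7738.

π(705) = 126 and π(7451) = 943, so π(7451)/π(705) ≈ 7.4841. The PNT-predicted ratio is (7451/ln(7451)) / (705/ln(705)) ≈ 7.7738. The two agree to within a few percent, as expected.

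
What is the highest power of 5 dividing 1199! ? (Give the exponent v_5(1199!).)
v_5(1199!) = 296

Legendre's formula: v_p(n!) = Σ_{k ≥ 1} ⌊n / p^k⌋. For p = 5, n = 1199, the terms are:
  ⌊1199/5^1⌋ = ⌊1199/5⌋ = 239
  ⌊1199/5^2⌋ = ⌊1199/25⌋ = 47
  ⌊1199/5^3⌋ = ⌊1199/125⌋ = 9
  ⌊1199/5^4⌋ = ⌊1199/625⌋ = 1
(the next term ⌊1199/5^5⌋ = 0, terminating the sum). Summing: v_5(1199!) = 239 + 47 + 9 + 1 = 296.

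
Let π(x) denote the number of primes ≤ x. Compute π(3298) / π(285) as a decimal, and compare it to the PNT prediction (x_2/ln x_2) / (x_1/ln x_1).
π(3298)/π(285) = 462/61 ≈ 7.5738;  PNT prediction ≈ 8.0743.

π(285) = 61 and π(3298) = 462, so π(3298)/π(285) ≈ 7.5738. The PNT-predicted ratio is (3298/ln(3298)) / (285/ln(285)) ≈ 8.0743. The two agree to within a few percent, as expected.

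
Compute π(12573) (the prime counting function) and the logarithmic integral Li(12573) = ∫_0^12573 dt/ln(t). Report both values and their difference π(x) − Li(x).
π(12573) = 1501;  Li(12573) ≈ 1521.95;  π(x) − Li(x) ≈ -20.95.

Direct count of primes ≤ 12573 gives π(12573) = 1501. Numerical evaluation of the logarithmic integral gives Li(12573) ≈ 1521.95. The difference π(x) − Li(x) ≈ -20.95 is typically negative for small/moderate x (Li(x) overestimates), though Littlewood's theorem shows this sign changes infinitely often.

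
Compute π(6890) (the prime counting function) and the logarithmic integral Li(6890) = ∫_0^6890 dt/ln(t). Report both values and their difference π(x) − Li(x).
π(6890) = 886;  Li(6890) ≈ 901.90;  π(x) − Li(x) ≈ -15.90.

Direct count of primes ≤ 6890 gives π(6890) = 886. Numerical evaluation of the logarithmic integral gives Li(6890) ≈ 901.90. The difference π(x) − Li(x) ≈ -15.90 is typically negative for small/moderate x (Li(x) overestimates), though Littlewood's theorem shows this sign changes infinitely often.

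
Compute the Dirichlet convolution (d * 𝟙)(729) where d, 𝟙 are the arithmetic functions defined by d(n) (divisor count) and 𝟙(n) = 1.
(d * 𝟙)(729) = 28

Divisors of 729: [1, 3, 9, 27, 81, 243, 729]. For each d | 729:
  d = 1: d(1) · 𝟙(729/1) = 1 · 1 = 1
  d = 3: d(3) · 𝟙(729/3) = 2 · 1 = 2
  d = 9: d(9) · 𝟙(729/9) = 3 · 1 = 3
  d = 27: d(27) · 𝟙(729/27) = 4 · 1 = 4
  d = 81: d(81) · 𝟙(729/81) = 5 · 1 = 5
  d = 243: d(243) · 𝟙(729/243) = 6 · 1 = 6
  d = 729: d(729) · 𝟙(729/729) = 7 · 1 = 7
Summing: (d * 𝟙)(729) = 1 + 2 + 3 + 4 + 5 + 6 + 7 = 28.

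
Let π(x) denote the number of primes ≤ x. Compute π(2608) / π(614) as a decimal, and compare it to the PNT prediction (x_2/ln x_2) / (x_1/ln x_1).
π(2608)/π(614) = 378/112 ≈ 3.3750;  PNT prediction ≈ 3.4666.

π(614) = 112 and π(2608) = 378, so π(2608)/π(614) ≈ 3.3750. The PNT-predicted ratio is (2608/ln(2608)) / (614/ln(614)) ≈ 3.4666. The two agree to within a few percent, as expected.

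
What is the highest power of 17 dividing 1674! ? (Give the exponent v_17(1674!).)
v_17(1674!) = 103

Legendre's formula: v_p(n!) = Σ_{k ≥ 1} ⌊n / p^k⌋. For p = 17, n = 1674, the terms are:
  ⌊1674/17^1⌋ = ⌊1674/17⌋ = 98
  ⌊1674/17^2⌋ = ⌊1674/289⌋ = 5
(the next term ⌊1674/17^3⌋ = 0, terminating the sum). Summing: v_17(1674!) = 98 + 5 = 103.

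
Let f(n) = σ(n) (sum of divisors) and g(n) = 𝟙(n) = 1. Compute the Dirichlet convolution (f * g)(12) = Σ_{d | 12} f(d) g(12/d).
(σ * 𝟙)(12) = 55

Divisors of 12: [1, 2, 3, 4, 6, 12]. For each d | 12:
  d = 1: σ(1) · 𝟙(12/1) = 1 · 1 = 1
  d = 2: σ(2) · 𝟙(12/2) = 3 · 1 = 3
  d = 3: σ(3) · 𝟙(12/3) = 4 · 1 = 4
  d = 4: σ(4) · 𝟙(12/4) = 7 · 1 = 7
  d = 6: σ(6) · 𝟙(12/6) = 12 · 1 = 12
  d = 12: σ(12) · 𝟙(12/12) = 28 · 1 = 28
Summing: (σ * 𝟙)(12) = 1 + 3 + 4 + 7 + 12 + 28 = 55.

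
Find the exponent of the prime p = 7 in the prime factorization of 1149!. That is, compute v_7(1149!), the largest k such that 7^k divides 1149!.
v_7(1149!) = 190

Legendre's formula: v_p(n!) = Σ_{k ≥ 1} ⌊n / p^k⌋. For p = 7, n = 1149, the terms are:
  ⌊1149/7^1⌋ = ⌊1149/7⌋ = 164
  ⌊1149/7^2⌋ = ⌊1149/49⌋ = 23
  ⌊1149/7^3⌋ = ⌊1149/343⌋ = 3
(the next term ⌊1149/7^4⌋ = 0, terminating the sum). Summing: v_7(1149!) = 164 + 23 + 3 = 190.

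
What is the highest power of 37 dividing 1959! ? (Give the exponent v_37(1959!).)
v_37(1959!) = 53

Legendre's formula: v_p(n!) = Σ_{k ≥ 1} ⌊n / p^k⌋. For p = 37, n = 1959, the terms are:
  ⌊1959/37^1⌋ = ⌊1959/37⌋ = 52
  ⌊1959/37^2⌋ = ⌊1959/1369⌋ = 1
(the next term ⌊1959/37^3⌋ = 0, terminating the sum). Summing: v_37(1959!) = 52 + 1 = 53.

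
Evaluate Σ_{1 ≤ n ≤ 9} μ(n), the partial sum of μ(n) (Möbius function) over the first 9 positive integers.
Σ_{n ≤ 9} μ(n) = -2

Compute μ(n) for each 1 ≤ n ≤ 9: μ(1) = 1, μ(2) = -1, μ(3) = -1, μ(4) = 0, μ(5) = -1, μ(6) = 1, μ(7) = -1, μ(8) = 0, μ(9) = 0. Summing all 9 values: -2. (Mertens function M(x) = Σ_{n ≤ x} μ(n); on average M(x) should be small (PNT ⟺ M(x) = o(x)).)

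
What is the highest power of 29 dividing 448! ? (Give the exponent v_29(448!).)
v_29(448!) = 15

Legendre's formula: v_p(n!) = Σ_{k ≥ 1} ⌊n / p^k⌋. For p = 29, n = 448, the terms are:
  ⌊448/29^1⌋ = ⌊448/29⌋ = 15
(the next term ⌊448/29^2⌋ = 0, terminating the sum). Summing: v_29(448!) = 15 = 15.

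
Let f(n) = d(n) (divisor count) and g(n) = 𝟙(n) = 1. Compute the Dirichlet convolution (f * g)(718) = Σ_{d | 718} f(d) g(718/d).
(d * 𝟙)(718) = 9

Divisors of 718: [1, 2, 359, 718]. For each d | 718:
  d = 1: d(1) · 𝟙(718/1) = 1 · 1 = 1
  d = 2: d(2) · 𝟙(718/2) = 2 · 1 = 2
  d = 359: d(359) · 𝟙(718/359) = 2 · 1 = 2
  d = 718: d(718) · 𝟙(718/718) = 4 · 1 = 4
Summing: (d * 𝟙)(718) = 1 + 2 + 2 + 4 = 9.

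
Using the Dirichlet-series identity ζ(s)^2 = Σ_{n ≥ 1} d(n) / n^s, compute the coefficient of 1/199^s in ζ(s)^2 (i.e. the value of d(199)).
d(199) = 2

ζ(s)^2 = (Σ 1/m^s)(Σ 1/k^s). The coefficient of 1/n^s in the product is the number of ordered pairs (m, k) with mk = n, which equals d(n). For n = 199, divisors are [1, 199], so d(199) = 2.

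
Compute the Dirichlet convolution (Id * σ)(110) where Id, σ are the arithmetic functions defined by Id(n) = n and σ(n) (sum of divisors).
(Id * σ)(110) = 1265

Divisors of 110: [1, 2, 5, 10, 11, 22, 55, 110]. For each d | 110:
  d = 1: Id(1) · σ(110/1) = 1 · 216 = 216
  d = 2: Id(2) · σ(110/2) = 2 · 72 = 144
  d = 5: Id(5) · σ(110/5) = 5 · 36 = 180
  d = 10: Id(10) · σ(110/10) = 10 · 12 = 120
  d = 11: Id(11) · σ(110/11) = 11 · 18 = 198
  d = 22: Id(22) · σ(110/22) = 22 · 6 = 132
  d = 55: Id(55) · σ(110/55) = 55 · 3 = 165
  d = 110: Id(110) · σ(110/110) = 110 · 1 = 110
Summing: (Id * σ)(110) = 216 + 144 + 180 + 120 + 198 + 132 + 165 + 110 = 1265.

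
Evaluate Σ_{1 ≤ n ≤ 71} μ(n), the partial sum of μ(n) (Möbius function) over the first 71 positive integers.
Σ_{n ≤ 71} μ(n) = -3

Compute μ(n) for each 1 ≤ n ≤ 71: μ(1) = 1, μ(2) = -1, μ(3) = -1, μ(4) = 0, μ(5) = -1, μ(6) = 1, μ(7) = -1, μ(8) = 0, μ(9) = 0, μ(10) = 1, μ(11) = -1, μ(12) = 0, μ(13) = -1, μ(14) = 1, μ(15) = 1, μ(16) = 0, μ(17) = -1, μ(18) = 0, μ(19) = -1, μ(20) = 0, μ(21) = 1, μ(22) = 1, μ(23) = -1, μ(24) = 0, μ(25) = 0, μ(26) = 1, μ(27) = 0, μ(28) = 0, μ(29) = -1, μ(30) = -1, μ(31) = -1, μ(32) = 0, μ(33) = 1, μ(34) = 1, μ(35) = 1, μ(36) = 0, μ(37) = -1, μ(38) = 1, μ(39) = 1, μ(40) = 0, μ(41) = -1, μ(42) = -1, μ(43) = -1, μ(44) = 0, μ(45) = 0, μ(46) = 1, μ(47) = -1, μ(48) = 0, μ(49) = 0, μ(50) = 0, μ(51) = 1, μ(52) = 0, μ(53) = -1, μ(54) = 0, μ(55) = 1, μ(56) = 0, μ(57) = 1, μ(58) = 1, μ(59) = -1, μ(60) = 0, μ(61) = -1, μ(62) = 1, μ(63) = 0, μ(64) = 0, μ(65) = 1, μ(66) = -1, μ(67) = -1, μ(68) = 0, μ(69) = 1, μ(70) = -1, μ(71) = -1. Summing all 71 values: -3. (Mertens function M(x) = Σ_{n ≤ x} μ(n); on average M(x) should be small (PNT ⟺ M(x) = o(x)).)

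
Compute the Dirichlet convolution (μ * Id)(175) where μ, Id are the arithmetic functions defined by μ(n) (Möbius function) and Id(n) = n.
(μ * Id)(175) = 120

Divisors of 175: [1, 5, 7, 25, 35, 175]. For each d | 175:
  d = 1: μ(1) · Id(175/1) = 1 · 175 = 175
  d = 5: μ(5) · Id(175/5) = -1 · 35 = -35
  d = 7: μ(7) · Id(175/7) = -1 · 25 = -25
  d = 25: μ(25) · Id(175/25) = 0 · 7 = 0
  d = 35: μ(35) · Id(175/35) = 1 · 5 = 5
  d = 175: μ(175) · Id(175/175) = 0 · 1 = 0
Summing: (μ * Id)(175) = 175 + -35 + -25 + 0 + 5 + 0 = 120.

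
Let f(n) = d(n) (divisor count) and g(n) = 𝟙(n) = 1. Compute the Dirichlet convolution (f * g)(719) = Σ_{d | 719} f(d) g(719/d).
(d * 𝟙)(719) = 3

Divisors of 719: [1, 719]. For each d | 719:
  d = 1: d(1) · 𝟙(719/1) = 1 · 1 = 1
  d = 719: d(719) · 𝟙(719/719) = 2 · 1 = 2
Summing: (d * 𝟙)(719) = 1 + 2 = 3.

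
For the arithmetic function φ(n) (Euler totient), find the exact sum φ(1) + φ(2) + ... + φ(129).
Σ_{n ≤ 129} φ(n) = 5106

Compute φ(n) for each 1 ≤ n ≤ 129: φ(1) = 1, φ(2) = 1, φ(3) = 2, φ(4) = 2, φ(5) = 4, φ(6) = 2, φ(7) = 6, φ(8) = 4, φ(9) = 6, φ(10) = 4, φ(11) = 10, φ(12) = 4, φ(13) = 12, φ(14) = 6, φ(15) = 8, φ(16) = 8, φ(17) = 16, φ(18) = 6, φ(19) = 18, φ(20) = 8, φ(21) = 12, φ(22) = 10, φ(23) = 22, φ(24) = 8, φ(25) = 20, φ(26) = 12, φ(27) = 18, φ(28) = 12, φ(29) = 28, φ(30) = 8, φ(31) = 30, φ(32) = 16, φ(33) = 20, φ(34) = 16, φ(35) = 24, φ(36) = 12, φ(37) = 36, φ(38) = 18, φ(39) = 24, φ(40) = 16, φ(41) = 40, φ(42) = 12, φ(43) = 42, φ(44) = 20, φ(45) = 24, φ(46) = 22, φ(47) = 46, φ(48) = 16, φ(49) = 42, φ(50) = 20, φ(51) = 32, φ(52) = 24, φ(53) = 52, φ(54) = 18, φ(55) = 40, φ(56) = 24, φ(57) = 36, φ(58) = 28, φ(59) = 58, φ(60) = 16, φ(61) = 60, φ(62) = 30, φ(63) = 36, φ(64) = 32, φ(65) = 48, φ(66) = 20, φ(67) = 66, φ(68) = 32, φ(69) = 44, φ(70) = 24, φ(71) = 70, φ(72) = 24, φ(73) = 72, φ(74) = 36, φ(75) = 40, φ(76) = 36, φ(77) = 60, φ(78) = 24, φ(79) = 78, φ(80) = 32, φ(81) = 54, φ(82) = 40, φ(83) = 82, φ(84) = 24, φ(85) = 64, φ(86) = 42, φ(87) = 56, φ(88) = 40, φ(89) = 88, φ(90) = 24, φ(91) = 72, φ(92) = 44, φ(93) = 60, φ(94) = 46, φ(95) = 72, φ(96) = 32, φ(97) = 96, φ(98) = 42, φ(99) = 60, φ(100) = 40, φ(101) = 100, φ(102) = 32, φ(103) = 102, φ(104) = 48, φ(105) = 48, φ(106) = 52, φ(107) = 106, φ(108) = 36, φ(109) = 108, φ(110) = 40, φ(111) = 72, φ(112) = 48, φ(113) = 112, φ(114) = 36, φ(115) = 88, φ(116) = 56, φ(117) = 72, φ(118) = 58, φ(119) = 96, φ(120) = 32, φ(121) = 110, φ(122) = 60, φ(123) = 80, φ(124) = 60, φ(125) = 100, φ(126) = 36, φ(127) = 126, φ(128) = 64, φ(129) = 84. Summing all 129 values: 5106. (Average order: Σ_{n ≤ x} φ(n) ~ (3/π²) x². For x = 129, (3/π²)·129² ≈ 5058.26.)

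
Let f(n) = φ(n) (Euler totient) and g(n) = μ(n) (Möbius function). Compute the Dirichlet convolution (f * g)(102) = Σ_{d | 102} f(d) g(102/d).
(φ * μ)(102) = 0

Divisors of 102: [1, 2, 3, 6, 17, 34, 51, 102]. For each d | 102:
  d = 1: φ(1) · μ(102/1) = 1 · -1 = -1
  d = 2: φ(2) · μ(102/2) = 1 · 1 = 1
  d = 3: φ(3) · μ(102/3) = 2 · 1 = 2
  d = 6: φ(6) · μ(102/6) = 2 · -1 = -2
  d = 17: φ(17) · μ(102/17) = 16 · 1 = 16
  d = 34: φ(34) · μ(102/34) = 16 · -1 = -16
  d = 51: φ(51) · μ(102/51) = 32 · -1 = -32
  d = 102: φ(102) · μ(102/102) = 32 · 1 = 32
Summing: (φ * μ)(102) = -1 + 1 + 2 + -2 + 16 + -16 + -32 + 32 = 0.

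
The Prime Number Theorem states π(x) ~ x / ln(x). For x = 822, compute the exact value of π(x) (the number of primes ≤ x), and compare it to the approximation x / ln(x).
π(822) = 142;  x/ln(x) ≈ 122.47;  relative error ≈ 13.75%.

Directly count primes up to 822: π(822) = 142. The PNT approximation gives 822/ln(822) ≈ 822/6.71174 ≈ 122.47. Relative error (π(x) − x/ln(x)) / π(x) ≈ 13.75%; the approximation is known to undercount slightly (Li(x) is a better estimate).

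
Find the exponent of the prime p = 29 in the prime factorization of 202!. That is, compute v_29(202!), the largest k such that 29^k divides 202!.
v_29(202!) = 6

Legendre's formula: v_p(n!) = Σ_{k ≥ 1} ⌊n / p^k⌋. For p = 29, n = 202, the terms are:
  ⌊202/29^1⌋ = ⌊202/29⌋ = 6
(the next term ⌊202/29^2⌋ = 0, terminating the sum). Summing: v_29(202!) = 6 = 6.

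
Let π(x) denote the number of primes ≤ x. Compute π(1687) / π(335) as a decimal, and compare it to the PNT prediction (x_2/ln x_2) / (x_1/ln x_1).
π(1687)/π(335) = 263/67 ≈ 3.9254;  PNT prediction ≈ 3.9403.

π(335) = 67 and π(1687) = 263, so π(1687)/π(335) ≈ 3.9254. The PNT-predicted ratio is (1687/ln(1687)) / (335/ln(335)) ≈ 3.9403. The two agree to within a few percent, as expected.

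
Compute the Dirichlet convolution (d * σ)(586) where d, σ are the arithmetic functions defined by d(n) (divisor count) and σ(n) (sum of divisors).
(d * σ)(586) = 1480

Divisors of 586: [1, 2, 293, 586]. For each d | 586:
  d = 1: d(1) · σ(586/1) = 1 · 882 = 882
  d = 2: d(2) · σ(586/2) = 2 · 294 = 588
  d = 293: d(293) · σ(586/293) = 2 · 3 = 6
  d = 586: d(586) · σ(586/586) = 4 · 1 = 4
Summing: (d * σ)(586) = 882 + 588 + 6 + 4 = 1480.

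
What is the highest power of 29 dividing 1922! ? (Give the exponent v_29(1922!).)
v_29(1922!) = 68

Legendre's formula: v_p(n!) = Σ_{k ≥ 1} ⌊n / p^k⌋. For p = 29, n = 1922, the terms are:
  ⌊1922/29^1⌋ = ⌊1922/29⌋ = 66
  ⌊1922/29^2⌋ = ⌊1922/841⌋ = 2
(the next term ⌊1922/29^3⌋ = 0, terminating the sum). Summing: v_29(1922!) = 66 + 2 = 68.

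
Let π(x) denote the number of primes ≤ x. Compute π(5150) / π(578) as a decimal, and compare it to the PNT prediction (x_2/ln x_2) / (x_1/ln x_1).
π(5150)/π(578) = 686/106 ≈ 6.4717;  PNT prediction ≈ 6.6299.

π(578) = 106 and π(5150) = 686, so π(5150)/π(578) ≈ 6.4717. The PNT-predicted ratio is (5150/ln(5150)) / (578/ln(578)) ≈ 6.6299. The two agree to within a few percent, as expected.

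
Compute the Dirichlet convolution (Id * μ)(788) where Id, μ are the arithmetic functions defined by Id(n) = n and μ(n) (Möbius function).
(Id * μ)(788) = 392

Divisors of 788: [1, 2, 4, 197, 394, 788]. For each d | 788:
  d = 1: Id(1) · μ(788/1) = 1 · 0 = 0
  d = 2: Id(2) · μ(788/2) = 2 · 1 = 2
  d = 4: Id(4) · μ(788/4) = 4 · -1 = -4
  d = 197: Id(197) · μ(788/197) = 197 · 0 = 0
  d = 394: Id(394) · μ(788/394) = 394 · -1 = -394
  d = 788: Id(788) · μ(788/788) = 788 · 1 = 788
Summing: (Id * μ)(788) = 0 + 2 + -4 + 0 + -394 + 788 = 392.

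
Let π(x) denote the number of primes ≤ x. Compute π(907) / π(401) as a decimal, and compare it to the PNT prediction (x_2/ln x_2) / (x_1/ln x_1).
π(907)/π(401) = 155/79 ≈ 1.9620;  PNT prediction ≈ 1.9908.

π(401) = 79 and π(907) = 155, so π(907)/π(401) ≈ 1.9620. The PNT-predicted ratio is (907/ln(907)) / (401/ln(401)) ≈ 1.9908. The two agree to within a few percent, as expected.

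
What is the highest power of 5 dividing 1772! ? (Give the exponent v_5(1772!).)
v_5(1772!) = 440

Legendre's formula: v_p(n!) = Σ_{k ≥ 1} ⌊n / p^k⌋. For p = 5, n = 1772, the terms are:
  ⌊1772/5^1⌋ = ⌊1772/5⌋ = 354
  ⌊1772/5^2⌋ = ⌊1772/25⌋ = 70
  ⌊1772/5^3⌋ = ⌊1772/125⌋ = 14
  ⌊1772/5^4⌋ = ⌊1772/625⌋ = 2
(the next term ⌊1772/5^5⌋ = 0, terminating the sum). Summing: v_5(1772!) = 354 + 70 + 14 + 2 = 440.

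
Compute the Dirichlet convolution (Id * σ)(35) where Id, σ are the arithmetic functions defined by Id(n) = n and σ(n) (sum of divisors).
(Id * σ)(35) = 165

Divisors of 35: [1, 5, 7, 35]. For each d | 35:
  d = 1: Id(1) · σ(35/1) = 1 · 48 = 48
  d = 5: Id(5) · σ(35/5) = 5 · 8 = 40
  d = 7: Id(7) · σ(35/7) = 7 · 6 = 42
  d = 35: Id(35) · σ(35/35) = 35 · 1 = 35
Summing: (Id * σ)(35) = 48 + 40 + 42 + 35 = 165.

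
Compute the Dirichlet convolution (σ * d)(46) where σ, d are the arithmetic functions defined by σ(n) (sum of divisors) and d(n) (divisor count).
(σ * d)(46) = 130

Divisors of 46: [1, 2, 23, 46]. For each d | 46:
  d = 1: σ(1) · d(46/1) = 1 · 4 = 4
  d = 2: σ(2) · d(46/2) = 3 · 2 = 6
  d = 23: σ(23) · d(46/23) = 24 · 2 = 48
  d = 46: σ(46) · d(46/46) = 72 · 1 = 72
Summing: (σ * d)(46) = 4 + 6 + 48 + 72 = 130.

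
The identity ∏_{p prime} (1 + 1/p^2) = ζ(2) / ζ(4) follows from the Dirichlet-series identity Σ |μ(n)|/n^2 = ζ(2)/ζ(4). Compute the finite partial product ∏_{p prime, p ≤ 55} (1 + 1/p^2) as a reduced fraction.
∏ = 5396954168104720000000000/3563579332076505044832837

The primes p ≤ 55 are [2, 3, 5, 7, 11, 13, 17, 19, 23, 29, 31, 37, 41, 43, 47, 53]. For each, (1 + 1/p^2) = (p^2 + 1)/p^2. Multiplying these fractions over p ∈ [2, 3, 5, 7, 11, 13, 17, 19, 23, 29, 31, 37, 41, 43, 47, 53] gives 5396954168104720000000000/3563579332076505044832837. (In the limit P → ∞ this tends to ζ(2)/ζ(4).)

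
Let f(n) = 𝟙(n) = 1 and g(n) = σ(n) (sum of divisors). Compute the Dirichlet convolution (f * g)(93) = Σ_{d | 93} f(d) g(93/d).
(𝟙 * σ)(93) = 165

Divisors of 93: [1, 3, 31, 93]. For each d | 93:
  d = 1: 𝟙(1) · σ(93/1) = 1 · 128 = 128
  d = 3: 𝟙(3) · σ(93/3) = 1 · 32 = 32
  d = 31: 𝟙(31) · σ(93/31) = 1 · 4 = 4
  d = 93: 𝟙(93) · σ(93/93) = 1 · 1 = 1
Summing: (𝟙 * σ)(93) = 128 + 32 + 4 + 1 = 165.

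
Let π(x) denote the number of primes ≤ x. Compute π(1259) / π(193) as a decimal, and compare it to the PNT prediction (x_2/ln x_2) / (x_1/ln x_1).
π(1259)/π(193) = 205/44 ≈ 4.6591;  PNT prediction ≈ 4.8094.

π(193) = 44 and π(1259) = 205, so π(1259)/π(193) ≈ 4.6591. The PNT-predicted ratio is (1259/ln(1259)) / (193/ln(193)) ≈ 4.8094. The two agree to within a few percent, as expected.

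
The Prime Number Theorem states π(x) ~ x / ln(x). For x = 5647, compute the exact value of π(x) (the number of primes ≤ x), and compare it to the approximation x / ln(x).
π(5647) = 742;  x/ln(x) ≈ 653.67;  relative error ≈ 11.90%.

Directly count primes up to 5647: π(5647) = 742. The PNT approximation gives 5647/ln(5647) ≈ 5647/8.63888 ≈ 653.67. Relative error (π(x) − x/ln(x)) / π(x) ≈ 11.90%; the approximation is known to undercount slightly (Li(x) is a better estimate).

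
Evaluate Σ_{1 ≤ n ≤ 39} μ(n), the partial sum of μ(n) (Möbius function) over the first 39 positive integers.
Σ_{n ≤ 39} μ(n) = 0

Compute μ(n) for each 1 ≤ n ≤ 39: μ(1) = 1, μ(2) = -1, μ(3) = -1, μ(4) = 0, μ(5) = -1, μ(6) = 1, μ(7) = -1, μ(8) = 0, μ(9) = 0, μ(10) = 1, μ(11) = -1, μ(12) = 0, μ(13) = -1, μ(14) = 1, μ(15) = 1, μ(16) = 0, μ(17) = -1, μ(18) = 0, μ(19) = -1, μ(20) = 0, μ(21) = 1, μ(22) = 1, μ(23) = -1, μ(24) = 0, μ(25) = 0, μ(26) = 1, μ(27) = 0, μ(28) = 0, μ(29) = -1, μ(30) = -1, μ(31) = -1, μ(32) = 0, μ(33) = 1, μ(34) = 1, μ(35) = 1, μ(36) = 0, μ(37) = -1, μ(38) = 1, μ(39) = 1. Summing all 39 values: 0. (Mertens function M(x) = Σ_{n ≤ x} μ(n); on average M(x) should be small (PNT ⟺ M(x) = o(x)).)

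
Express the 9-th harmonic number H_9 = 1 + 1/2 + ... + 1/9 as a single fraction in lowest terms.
H_9 = 7129/2520

Direct summation: H_9 = 1 + 1/2 + ... + 1/9. The least common denominator is lcm(1, ..., 9) = 2520; over this denominator the numerator is 2520 + 1260 + 840 + 630 + 504 + 420 + 360 + 315 + 280 = 7129, so H_9 = 7129/2520 (already in lowest terms) ≈ 2.82897. (The PNT-adjacent estimate ln(9) + γ ≈ 2.77444 matches within O(1/n).)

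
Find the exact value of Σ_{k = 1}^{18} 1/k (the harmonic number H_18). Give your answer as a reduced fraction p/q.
H_18 = 14274301/4084080

Direct summation: H_18 = 1 + 1/2 + ... + 1/18. The least common denominator is lcm(1, ..., 18) = 12252240; over this denominator the numerator is 12252240 + 6126120 + 4084080 + 3063060 + 2450448 + 2042040 + 1750320 + 1531530 + 1361360 + 1225224 + 1113840 + 1021020 + 942480 + 875160 + 816816 + 765765 + 720720 + 680680 = 42822903, so H_18 = 42822903/12252240; reducing by gcd(42822903, 12252240) = 3 gives 14274301/4084080 ≈ 3.49511. (The PNT-adjacent estimate ln(18) + γ ≈ 3.46759 matches within O(1/n).)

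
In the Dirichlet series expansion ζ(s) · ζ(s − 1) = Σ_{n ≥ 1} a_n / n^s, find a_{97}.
σ(97) = 98

In the product (Σ m^0/m^s)(Σ k / k^s) = Σ (Σ_{d | n} d) / n^s, the coefficient of 1/n^s is σ(n) = Σ_{d | n} d. For n = 97, divisors are [1, 97]; summing: σ(97) = 98.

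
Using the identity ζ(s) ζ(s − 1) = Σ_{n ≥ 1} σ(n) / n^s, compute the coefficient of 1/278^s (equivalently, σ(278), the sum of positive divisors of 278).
σ(278) = 420

In the product (Σ m^0/m^s)(Σ k / k^s) = Σ (Σ_{d | n} d) / n^s, the coefficient of 1/n^s is σ(n) = Σ_{d | n} d. For n = 278, divisors are [1, 2, 139, 278]; summing: σ(278) = 420.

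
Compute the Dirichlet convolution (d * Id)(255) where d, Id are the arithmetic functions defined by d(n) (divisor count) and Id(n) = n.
(d * Id)(255) = 665

Divisors of 255: [1, 3, 5, 15, 17, 51, 85, 255]. For each d | 255:
  d = 1: d(1) · Id(255/1) = 1 · 255 = 255
  d = 3: d(3) · Id(255/3) = 2 · 85 = 170
  d = 5: d(5) · Id(255/5) = 2 · 51 = 102
  d = 15: d(15) · Id(255/15) = 4 · 17 = 68
  d = 17: d(17) · Id(255/17) = 2 · 15 = 30
  d = 51: d(51) · Id(255/51) = 4 · 5 = 20
  d = 85: d(85) · Id(255/85) = 4 · 3 = 12
  d = 255: d(255) · Id(255/255) = 8 · 1 = 8
Summing: (d * Id)(255) = 255 + 170 + 102 + 68 + 30 + 20 + 12 + 8 = 665.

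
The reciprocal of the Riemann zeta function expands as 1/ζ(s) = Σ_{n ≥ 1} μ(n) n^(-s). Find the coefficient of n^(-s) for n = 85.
μ(85) = 1

Factor n = 85 = 5 · 17. μ(n) = 0 if any exponent ≥ 2 (not squarefree); otherwise μ(n) = (−1)^{ω(n)} where ω(n) is the number of distinct prime factors. Applying: μ(85) = 1.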